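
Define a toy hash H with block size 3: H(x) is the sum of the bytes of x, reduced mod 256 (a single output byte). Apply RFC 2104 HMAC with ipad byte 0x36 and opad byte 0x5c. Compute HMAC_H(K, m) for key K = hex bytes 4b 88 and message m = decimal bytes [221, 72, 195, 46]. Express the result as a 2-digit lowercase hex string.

Key hex bytes 4b 88 is 2 bytes ≤ B = 3; zero-pad to 3 bytes: K' = 4b 88 00.
K' ⊕ ipad = 7d be 36.  K' ⊕ opad = 17 d4 5c.
Inner input = (K'⊕ipad) ∥ m = 7d be 36 ∥ dd 48 c3 2e.
Inner hash: sum = 125+190+54+221+72+195+46 = 903; mod 256 = 135 → 87.
Outer input = (K'⊕opad) ∥ inner = 17 d4 5c ∥ 87.
Outer hash (tag): sum = 23+212+92+135 = 462; mod 256 = 206 → ce.

ce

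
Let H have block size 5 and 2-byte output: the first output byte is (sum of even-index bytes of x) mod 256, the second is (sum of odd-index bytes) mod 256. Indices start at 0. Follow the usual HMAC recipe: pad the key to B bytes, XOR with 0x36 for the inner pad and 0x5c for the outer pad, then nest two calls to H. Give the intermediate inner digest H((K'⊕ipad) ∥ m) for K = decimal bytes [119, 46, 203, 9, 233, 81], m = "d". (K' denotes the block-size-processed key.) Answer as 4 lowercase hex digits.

Key decimal bytes [119, 46, 203, 9, 233, 81] = 77 2e cb 09 e9 51 is 6 bytes > B = 5, so hash it first: H(key) = 2b 88, then zero-pad to 5 bytes: K' = 2b 88 00 00 00.
K' ⊕ ipad = 1d be 36 36 36.
Inner input = 1d be 36 36 36 ∥ 64.
Inner hash: even-index sum = 137 mod 256 = 137; odd-index sum = 344 mod 256 = 88 → 89 58.

8958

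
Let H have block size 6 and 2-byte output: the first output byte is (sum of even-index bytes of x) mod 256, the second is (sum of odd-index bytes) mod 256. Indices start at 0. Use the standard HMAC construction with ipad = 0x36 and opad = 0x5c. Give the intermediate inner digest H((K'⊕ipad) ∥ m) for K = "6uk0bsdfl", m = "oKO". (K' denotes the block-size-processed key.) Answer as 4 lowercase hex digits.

0fff

Key "6uk0bsdfl" = 36 75 6b 30 62 73 64 66 6c is 9 bytes > B = 6, so hash it first: H(key) = d3 7e, then zero-pad to 6 bytes: K' = d3 7e 00 00 00 00.
K' ⊕ ipad = e5 48 36 36 36 36.
Inner input = e5 48 36 36 36 36 ∥ 6f 4b 4f.
Inner hash: even-index sum = 527 mod 256 = 15; odd-index sum = 255 mod 256 = 255 → 0f ff.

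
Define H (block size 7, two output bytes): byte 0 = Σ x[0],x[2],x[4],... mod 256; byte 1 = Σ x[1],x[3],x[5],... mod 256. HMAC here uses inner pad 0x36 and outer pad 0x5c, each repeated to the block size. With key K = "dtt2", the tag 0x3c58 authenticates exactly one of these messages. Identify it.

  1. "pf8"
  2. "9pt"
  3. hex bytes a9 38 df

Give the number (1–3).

Key "dtt2" = 64 74 74 32 is 4 bytes ≤ B = 7; zero-pad to 7 bytes: K' = 64 74 74 32 00 00 00.
K' ⊕ ipad = 52 42 42 04 36 36 36; K' ⊕ opad = 38 28 28 6e 5c 5c 5c.
m1: inner = H(52 42 42 04 36 36 36 70 66 38) = 66 24; tag = H(38 28 28 6e 5c 5c 5c 66 24) = 3c58 ← matches
m2: inner = H(52 42 42 04 36 36 36 39 70 74) = 70 29; tag = H(38 28 28 6e 5c 5c 5c 70 29) = 4162
m3: inner = H(52 42 42 04 36 36 36 a9 38 df) = 38 04; tag = H(38 28 28 6e 5c 5c 5c 38 04) = 1c2a

1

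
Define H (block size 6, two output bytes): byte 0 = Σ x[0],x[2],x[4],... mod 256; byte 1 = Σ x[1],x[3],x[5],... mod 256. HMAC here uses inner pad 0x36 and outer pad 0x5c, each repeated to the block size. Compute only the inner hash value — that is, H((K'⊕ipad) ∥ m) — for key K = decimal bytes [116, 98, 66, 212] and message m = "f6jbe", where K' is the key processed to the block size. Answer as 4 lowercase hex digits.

Key decimal bytes [116, 98, 66, 212] = 74 62 42 d4 is 4 bytes ≤ B = 6; zero-pad to 6 bytes: K' = 74 62 42 d4 00 00.
K' ⊕ ipad = 42 54 74 e2 36 36.
Inner input = 42 54 74 e2 36 36 ∥ 66 36 6a 62 65.
Inner hash: even-index sum = 545 mod 256 = 33; odd-index sum = 516 mod 256 = 4 → 21 04.

2104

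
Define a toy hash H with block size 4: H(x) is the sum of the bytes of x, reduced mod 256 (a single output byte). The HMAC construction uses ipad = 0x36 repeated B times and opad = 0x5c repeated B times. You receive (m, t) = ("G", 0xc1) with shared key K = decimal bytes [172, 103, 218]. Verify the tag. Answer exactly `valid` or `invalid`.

Key decimal bytes [172, 103, 218] = ac 67 da is 3 bytes ≤ B = 4; zero-pad to 4 bytes: K' = ac 67 da 00.
K' ⊕ ipad = 9a 51 ec 36; K' ⊕ opad = f0 3b 86 5c.
Inner hash: sum = 154+81+236+54+71 = 596; mod 256 = 84 → 54.
Outer hash (recomputed tag): sum = 240+59+134+92+84 = 609; mod 256 = 97 → 61.
Recomputed tag = 61; claimed = c1 → mismatch.

invalid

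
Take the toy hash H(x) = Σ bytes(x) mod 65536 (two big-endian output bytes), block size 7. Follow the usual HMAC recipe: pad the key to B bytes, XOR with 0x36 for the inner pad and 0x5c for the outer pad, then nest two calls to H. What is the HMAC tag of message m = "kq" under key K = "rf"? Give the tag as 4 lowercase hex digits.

02b4

Key "rf" = 72 66 is 2 bytes ≤ B = 7; zero-pad to 7 bytes: K' = 72 66 00 00 00 00 00.
K' ⊕ ipad = 44 50 36 36 36 36 36.  K' ⊕ opad = 2e 3a 5c 5c 5c 5c 5c.
Inner input = (K'⊕ipad) ∥ m = 44 50 36 36 36 36 36 ∥ 6b 71.
Inner hash: sum = 68+80+54+54+54+54+54+107+113 = 638 → 02 7e.
Outer input = (K'⊕opad) ∥ inner = 2e 3a 5c 5c 5c 5c 5c ∥ 02 7e.
Outer hash (tag): sum = 46+58+92+92+92+92+92+2+126 = 692 → 02 b4.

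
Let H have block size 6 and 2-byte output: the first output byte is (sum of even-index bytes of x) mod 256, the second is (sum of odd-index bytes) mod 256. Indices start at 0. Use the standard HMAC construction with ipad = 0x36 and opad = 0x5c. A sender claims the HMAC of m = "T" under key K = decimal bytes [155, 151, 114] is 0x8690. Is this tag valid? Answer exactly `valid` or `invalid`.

Key decimal bytes [155, 151, 114] = 9b 97 72 is 3 bytes ≤ B = 6; zero-pad to 6 bytes: K' = 9b 97 72 00 00 00.
K' ⊕ ipad = ad a1 44 36 36 36; K' ⊕ opad = c7 cb 2e 5c 5c 5c.
Inner hash: even-index sum = 379 mod 256 = 123; odd-index sum = 269 mod 256 = 13 → 7b 0d.
Outer hash (recomputed tag): even-index sum = 460 mod 256 = 204; odd-index sum = 400 mod 256 = 144 → cc 90.
Recomputed tag = cc90; claimed = 8690 → mismatch.

invalid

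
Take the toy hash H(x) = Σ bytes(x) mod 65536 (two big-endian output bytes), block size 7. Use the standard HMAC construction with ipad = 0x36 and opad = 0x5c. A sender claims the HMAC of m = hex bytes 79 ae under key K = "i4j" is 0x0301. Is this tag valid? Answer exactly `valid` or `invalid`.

valid

Key "i4j" = 69 34 6a is 3 bytes ≤ B = 7; zero-pad to 7 bytes: K' = 69 34 6a 00 00 00 00.
K' ⊕ ipad = 5f 02 5c 36 36 36 36; K' ⊕ opad = 35 68 36 5c 5c 5c 5c.
Inner hash: sum = 95+2+92+54+54+54+54+121+174 = 700 → 02 bc.
Outer hash (recomputed tag): sum = 53+104+54+92+92+92+92+2+188 = 769 → 03 01.
Recomputed tag = 0301; claimed = 0301 → match.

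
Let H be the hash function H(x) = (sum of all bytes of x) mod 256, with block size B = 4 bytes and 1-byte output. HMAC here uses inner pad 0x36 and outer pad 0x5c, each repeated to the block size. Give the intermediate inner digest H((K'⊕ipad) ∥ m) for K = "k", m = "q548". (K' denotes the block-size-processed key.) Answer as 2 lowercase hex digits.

11

Key "k" = 6b is 1 byte ≤ B = 4; zero-pad to 4 bytes: K' = 6b 00 00 00.
K' ⊕ ipad = 5d 36 36 36.
Inner input = 5d 36 36 36 ∥ 71 35 34 38.
Inner hash: sum = 93+54+54+54+113+53+52+56 = 529; mod 256 = 17 → 11.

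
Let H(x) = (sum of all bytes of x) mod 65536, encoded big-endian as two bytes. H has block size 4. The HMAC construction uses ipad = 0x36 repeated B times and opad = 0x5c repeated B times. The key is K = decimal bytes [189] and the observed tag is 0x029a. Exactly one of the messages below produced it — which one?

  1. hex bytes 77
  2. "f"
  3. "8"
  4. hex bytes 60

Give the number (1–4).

1

Key decimal bytes [189] = bd is 1 byte ≤ B = 4; zero-pad to 4 bytes: K' = bd 00 00 00.
K' ⊕ ipad = 8b 36 36 36; K' ⊕ opad = e1 5c 5c 5c.
m1: inner = H(8b 36 36 36 77) = 01 a4; tag = H(e1 5c 5c 5c 01 a4) = 029a ← matches
m2: inner = H(8b 36 36 36 66) = 01 93; tag = H(e1 5c 5c 5c 01 93) = 0289
m3: inner = H(8b 36 36 36 38) = 01 65; tag = H(e1 5c 5c 5c 01 65) = 025b
m4: inner = H(8b 36 36 36 60) = 01 8d; tag = H(e1 5c 5c 5c 01 8d) = 0283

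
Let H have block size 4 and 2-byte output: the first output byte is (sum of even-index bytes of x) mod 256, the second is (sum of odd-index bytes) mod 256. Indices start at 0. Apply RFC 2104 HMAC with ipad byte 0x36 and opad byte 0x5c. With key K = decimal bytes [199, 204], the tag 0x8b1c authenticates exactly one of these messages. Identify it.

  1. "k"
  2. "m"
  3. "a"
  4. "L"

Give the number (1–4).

2

Key decimal bytes [199, 204] = c7 cc is 2 bytes ≤ B = 4; zero-pad to 4 bytes: K' = c7 cc 00 00.
K' ⊕ ipad = f1 fa 36 36; K' ⊕ opad = 9b 90 5c 5c.
m1: inner = H(f1 fa 36 36 6b) = 92 30; tag = H(9b 90 5c 5c 92 30) = 891c
m2: inner = H(f1 fa 36 36 6d) = 94 30; tag = H(9b 90 5c 5c 94 30) = 8b1c ← matches
m3: inner = H(f1 fa 36 36 61) = 88 30; tag = H(9b 90 5c 5c 88 30) = 7f1c
m4: inner = H(f1 fa 36 36 4c) = 73 30; tag = H(9b 90 5c 5c 73 30) = 6a1c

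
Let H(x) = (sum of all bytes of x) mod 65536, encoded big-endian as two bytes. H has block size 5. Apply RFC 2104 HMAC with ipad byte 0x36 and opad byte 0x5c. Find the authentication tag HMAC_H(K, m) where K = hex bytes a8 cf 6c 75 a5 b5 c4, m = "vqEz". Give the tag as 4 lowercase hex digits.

Key hex bytes a8 cf 6c 75 a5 b5 c4 is 7 bytes > B = 5, so hash it first: H(key) = 04 76, then zero-pad to 5 bytes: K' = 04 76 00 00 00.
K' ⊕ ipad = 32 40 36 36 36.  K' ⊕ opad = 58 2a 5c 5c 5c.
Inner input = (K'⊕ipad) ∥ m = 32 40 36 36 36 ∥ 76 71 45 7a.
Inner hash: sum = 50+64+54+54+54+118+113+69+122 = 698 → 02 ba.
Outer input = (K'⊕opad) ∥ inner = 58 2a 5c 5c 5c ∥ 02 ba.
Outer hash (tag): sum = 88+42+92+92+92+2+186 = 594 → 02 52.

0252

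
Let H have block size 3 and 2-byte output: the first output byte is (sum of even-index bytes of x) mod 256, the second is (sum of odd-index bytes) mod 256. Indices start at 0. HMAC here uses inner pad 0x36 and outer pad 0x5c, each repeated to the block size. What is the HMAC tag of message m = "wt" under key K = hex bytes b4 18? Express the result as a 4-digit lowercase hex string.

Key hex bytes b4 18 is 2 bytes ≤ B = 3; zero-pad to 3 bytes: K' = b4 18 00.
K' ⊕ ipad = 82 2e 36.  K' ⊕ opad = e8 44 5c.
Inner input = (K'⊕ipad) ∥ m = 82 2e 36 ∥ 77 74.
Inner hash: even-index sum = 300 mod 256 = 44; odd-index sum = 165 mod 256 = 165 → 2c a5.
Outer input = (K'⊕opad) ∥ inner = e8 44 5c ∥ 2c a5.
Outer hash (tag): even-index sum = 489 mod 256 = 233; odd-index sum = 112 mod 256 = 112 → e9 70.

e970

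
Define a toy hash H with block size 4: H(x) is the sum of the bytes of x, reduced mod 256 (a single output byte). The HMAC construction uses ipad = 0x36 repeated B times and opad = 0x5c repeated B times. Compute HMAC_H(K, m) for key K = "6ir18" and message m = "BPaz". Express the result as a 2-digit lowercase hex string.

Key "6ir18" = 36 69 72 31 38 is 5 bytes > B = 4, so hash it first: H(key) = 7a, then zero-pad to 4 bytes: K' = 7a 00 00 00.
K' ⊕ ipad = 4c 36 36 36.  K' ⊕ opad = 26 5c 5c 5c.
Inner input = (K'⊕ipad) ∥ m = 4c 36 36 36 ∥ 42 50 61 7a.
Inner hash: sum = 76+54+54+54+66+80+97+122 = 603; mod 256 = 91 → 5b.
Outer input = (K'⊕opad) ∥ inner = 26 5c 5c 5c ∥ 5b.
Outer hash (tag): sum = 38+92+92+92+91 = 405; mod 256 = 149 → 95.

95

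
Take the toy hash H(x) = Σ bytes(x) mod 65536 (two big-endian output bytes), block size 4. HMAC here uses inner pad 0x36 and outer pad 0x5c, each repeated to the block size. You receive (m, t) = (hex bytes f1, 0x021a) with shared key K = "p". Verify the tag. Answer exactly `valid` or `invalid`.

valid

Key "p" = 70 is 1 byte ≤ B = 4; zero-pad to 4 bytes: K' = 70 00 00 00.
K' ⊕ ipad = 46 36 36 36; K' ⊕ opad = 2c 5c 5c 5c.
Inner hash: sum = 70+54+54+54+241 = 473 → 01 d9.
Outer hash (recomputed tag): sum = 44+92+92+92+1+217 = 538 → 02 1a.
Recomputed tag = 021a; claimed = 021a → match.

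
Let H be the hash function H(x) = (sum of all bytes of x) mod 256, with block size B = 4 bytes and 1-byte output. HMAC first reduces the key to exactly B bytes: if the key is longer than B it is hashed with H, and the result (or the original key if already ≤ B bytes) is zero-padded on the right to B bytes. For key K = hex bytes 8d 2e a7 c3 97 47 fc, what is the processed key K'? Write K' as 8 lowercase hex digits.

ff000000

|K| = 7 > B = 4, so first hash the key.
H(K): sum = 141+46+167+195+151+71+252 = 1023; mod 256 = 255 → ff.
Zero-pad H(K) = ff to 4 bytes: K' = ff 00 00 00.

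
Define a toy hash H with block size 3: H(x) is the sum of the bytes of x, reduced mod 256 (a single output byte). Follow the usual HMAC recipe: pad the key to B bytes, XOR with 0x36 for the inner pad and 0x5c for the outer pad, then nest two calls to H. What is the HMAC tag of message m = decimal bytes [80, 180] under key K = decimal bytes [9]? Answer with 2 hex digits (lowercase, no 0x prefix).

Key decimal bytes [9] = 09 is 1 byte ≤ B = 3; zero-pad to 3 bytes: K' = 09 00 00.
K' ⊕ ipad = 3f 36 36.  K' ⊕ opad = 55 5c 5c.
Inner input = (K'⊕ipad) ∥ m = 3f 36 36 ∥ 50 b4.
Inner hash: sum = 63+54+54+80+180 = 431; mod 256 = 175 → af.
Outer input = (K'⊕opad) ∥ inner = 55 5c 5c ∥ af.
Outer hash (tag): sum = 85+92+92+175 = 444; mod 256 = 188 → bc.

bc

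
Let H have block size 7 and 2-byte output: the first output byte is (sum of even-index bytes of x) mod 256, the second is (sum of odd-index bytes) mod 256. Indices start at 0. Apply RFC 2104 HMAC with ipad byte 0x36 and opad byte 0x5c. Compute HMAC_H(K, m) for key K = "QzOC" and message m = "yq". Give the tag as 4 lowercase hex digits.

Key "QzOC" = 51 7a 4f 43 is 4 bytes ≤ B = 7; zero-pad to 7 bytes: K' = 51 7a 4f 43 00 00 00.
K' ⊕ ipad = 67 4c 79 75 36 36 36.  K' ⊕ opad = 0d 26 13 1f 5c 5c 5c.
Inner input = (K'⊕ipad) ∥ m = 67 4c 79 75 36 36 36 ∥ 79 71.
Inner hash: even-index sum = 445 mod 256 = 189; odd-index sum = 368 mod 256 = 112 → bd 70.
Outer input = (K'⊕opad) ∥ inner = 0d 26 13 1f 5c 5c 5c ∥ bd 70.
Outer hash (tag): even-index sum = 328 mod 256 = 72; odd-index sum = 350 mod 256 = 94 → 48 5e.

485e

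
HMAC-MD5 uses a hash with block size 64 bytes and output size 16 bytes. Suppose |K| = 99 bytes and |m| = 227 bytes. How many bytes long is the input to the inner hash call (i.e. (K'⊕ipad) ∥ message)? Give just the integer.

Key is 99 > 64 bytes, so it is hashed to 16 bytes then zero-padded to 64: |K'| = 64.
Inner input = (K'⊕ipad) ∥ m → 64 + 227 = 291 bytes.

291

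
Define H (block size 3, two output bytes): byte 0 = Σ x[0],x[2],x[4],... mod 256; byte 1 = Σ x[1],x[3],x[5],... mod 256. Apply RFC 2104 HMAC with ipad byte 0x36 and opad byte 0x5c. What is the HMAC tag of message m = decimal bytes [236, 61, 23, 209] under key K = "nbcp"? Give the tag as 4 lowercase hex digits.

Key "nbcp" = 6e 62 63 70 is 4 bytes > B = 3, so hash it first: H(key) = d1 d2, then zero-pad to 3 bytes: K' = d1 d2 00.
K' ⊕ ipad = e7 e4 36.  K' ⊕ opad = 8d 8e 5c.
Inner input = (K'⊕ipad) ∥ m = e7 e4 36 ∥ ec 3d 17 d1.
Inner hash: even-index sum = 555 mod 256 = 43; odd-index sum = 487 mod 256 = 231 → 2b e7.
Outer input = (K'⊕opad) ∥ inner = 8d 8e 5c ∥ 2b e7.
Outer hash (tag): even-index sum = 464 mod 256 = 208; odd-index sum = 185 mod 256 = 185 → d0 b9.

d0b9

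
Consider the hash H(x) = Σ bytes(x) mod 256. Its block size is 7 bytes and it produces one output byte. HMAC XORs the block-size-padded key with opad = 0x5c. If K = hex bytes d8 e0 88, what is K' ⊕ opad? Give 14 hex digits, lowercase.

Key hex bytes d8 e0 88 is 3 bytes ≤ B = 7; zero-pad to 7 bytes: K' = d8 e0 88 00 00 00 00.
XOR each byte with 0x5c: d8⊕5c=84, e0⊕5c=bc, 88⊕5c=d4, 00⊕5c=5c, 00⊕5c=5c, 00⊕5c=5c, 00⊕5c=5c.

84bcd45c5c5c5c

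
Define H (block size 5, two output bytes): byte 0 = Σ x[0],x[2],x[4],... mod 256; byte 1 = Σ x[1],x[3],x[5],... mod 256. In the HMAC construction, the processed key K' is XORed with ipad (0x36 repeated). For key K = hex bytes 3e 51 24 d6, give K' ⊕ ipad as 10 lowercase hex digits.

086712e036

Key hex bytes 3e 51 24 d6 is 4 bytes ≤ B = 5; zero-pad to 5 bytes: K' = 3e 51 24 d6 00.
XOR each byte with 0x36: 3e⊕36=08, 51⊕36=67, 24⊕36=12, d6⊕36=e0, 00⊕36=36.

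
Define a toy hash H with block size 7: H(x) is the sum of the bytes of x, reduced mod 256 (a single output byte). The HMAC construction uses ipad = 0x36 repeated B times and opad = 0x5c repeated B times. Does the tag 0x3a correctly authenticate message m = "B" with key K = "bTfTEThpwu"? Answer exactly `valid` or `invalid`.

Key "bTfTEThpwu" = 62 54 66 54 45 54 68 70 77 75 is 10 bytes > B = 7, so hash it first: H(key) = cd, then zero-pad to 7 bytes: K' = cd 00 00 00 00 00 00.
K' ⊕ ipad = fb 36 36 36 36 36 36; K' ⊕ opad = 91 5c 5c 5c 5c 5c 5c.
Inner hash: sum = 251+54+54+54+54+54+54+66 = 641; mod 256 = 129 → 81.
Outer hash (recomputed tag): sum = 145+92+92+92+92+92+92+129 = 826; mod 256 = 58 → 3a.
Recomputed tag = 3a; claimed = 3a → match.

valid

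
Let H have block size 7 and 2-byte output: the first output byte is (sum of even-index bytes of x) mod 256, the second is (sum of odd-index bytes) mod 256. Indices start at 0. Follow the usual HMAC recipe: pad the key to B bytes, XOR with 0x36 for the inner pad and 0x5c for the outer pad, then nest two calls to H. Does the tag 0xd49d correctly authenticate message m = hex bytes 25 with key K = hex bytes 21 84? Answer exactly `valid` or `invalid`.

Key hex bytes 21 84 is 2 bytes ≤ B = 7; zero-pad to 7 bytes: K' = 21 84 00 00 00 00 00.
K' ⊕ ipad = 17 b2 36 36 36 36 36; K' ⊕ opad = 7d d8 5c 5c 5c 5c 5c.
Inner hash: even-index sum = 185 mod 256 = 185; odd-index sum = 323 mod 256 = 67 → b9 43.
Outer hash (recomputed tag): even-index sum = 468 mod 256 = 212; odd-index sum = 585 mod 256 = 73 → d4 49.
Recomputed tag = d449; claimed = d49d → mismatch.

invalid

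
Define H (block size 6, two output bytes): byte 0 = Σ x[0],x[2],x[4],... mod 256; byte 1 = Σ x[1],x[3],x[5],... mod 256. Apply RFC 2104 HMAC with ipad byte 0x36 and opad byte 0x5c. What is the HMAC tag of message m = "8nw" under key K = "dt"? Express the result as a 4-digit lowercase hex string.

Key "dt" = 64 74 is 2 bytes ≤ B = 6; zero-pad to 6 bytes: K' = 64 74 00 00 00 00.
K' ⊕ ipad = 52 42 36 36 36 36.  K' ⊕ opad = 38 28 5c 5c 5c 5c.
Inner input = (K'⊕ipad) ∥ m = 52 42 36 36 36 36 ∥ 38 6e 77.
Inner hash: even-index sum = 365 mod 256 = 109; odd-index sum = 284 mod 256 = 28 → 6d 1c.
Outer input = (K'⊕opad) ∥ inner = 38 28 5c 5c 5c 5c ∥ 6d 1c.
Outer hash (tag): even-index sum = 349 mod 256 = 93; odd-index sum = 252 mod 256 = 252 → 5d fc.

5dfc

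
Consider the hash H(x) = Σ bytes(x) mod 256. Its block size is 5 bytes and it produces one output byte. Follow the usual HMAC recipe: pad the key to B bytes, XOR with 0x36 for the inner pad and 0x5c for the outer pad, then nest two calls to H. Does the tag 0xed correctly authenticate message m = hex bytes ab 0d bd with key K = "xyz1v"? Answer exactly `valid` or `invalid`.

invalid

Key "xyz1v" = 78 79 7a 31 76 is exactly B = 5 bytes: K' = 78 79 7a 31 76.
K' ⊕ ipad = 4e 4f 4c 07 40; K' ⊕ opad = 24 25 26 6d 2a.
Inner hash: sum = 78+79+76+7+64+171+13+189 = 677; mod 256 = 165 → a5.
Outer hash (recomputed tag): sum = 36+37+38+109+42+165 = 427; mod 256 = 171 → ab.
Recomputed tag = ab; claimed = ed → mismatch.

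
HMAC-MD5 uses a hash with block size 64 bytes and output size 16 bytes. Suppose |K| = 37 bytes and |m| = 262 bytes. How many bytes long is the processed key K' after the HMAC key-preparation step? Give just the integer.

Key is 37 ≤ 64 bytes, zero-padded: |K'| = 64.

64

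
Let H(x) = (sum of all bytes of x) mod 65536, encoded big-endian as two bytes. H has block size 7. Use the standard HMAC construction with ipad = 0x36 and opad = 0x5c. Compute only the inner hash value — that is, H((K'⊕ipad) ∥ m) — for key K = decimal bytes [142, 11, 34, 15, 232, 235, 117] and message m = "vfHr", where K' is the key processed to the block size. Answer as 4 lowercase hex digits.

04d6

Key decimal bytes [142, 11, 34, 15, 232, 235, 117] = 8e 0b 22 0f e8 eb 75 is exactly B = 7 bytes: K' = 8e 0b 22 0f e8 eb 75.
K' ⊕ ipad = b8 3d 14 39 de dd 43.
Inner input = b8 3d 14 39 de dd 43 ∥ 76 66 48 72.
Inner hash: sum = 184+61+20+57+222+221+67+118+102+72+114 = 1238 → 04 d6.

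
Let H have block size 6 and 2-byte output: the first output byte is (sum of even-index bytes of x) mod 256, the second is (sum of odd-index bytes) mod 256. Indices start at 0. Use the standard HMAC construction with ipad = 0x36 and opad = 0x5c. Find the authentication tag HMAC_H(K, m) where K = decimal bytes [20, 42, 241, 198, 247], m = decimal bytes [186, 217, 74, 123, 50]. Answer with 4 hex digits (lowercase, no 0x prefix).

Key decimal bytes [20, 42, 241, 198, 247] = 14 2a f1 c6 f7 is 5 bytes ≤ B = 6; zero-pad to 6 bytes: K' = 14 2a f1 c6 f7 00.
K' ⊕ ipad = 22 1c c7 f0 c1 36.  K' ⊕ opad = 48 76 ad 9a ab 5c.
Inner input = (K'⊕ipad) ∥ m = 22 1c c7 f0 c1 36 ∥ ba d9 4a 7b 32.
Inner hash: even-index sum = 736 mod 256 = 224; odd-index sum = 662 mod 256 = 150 → e0 96.
Outer input = (K'⊕opad) ∥ inner = 48 76 ad 9a ab 5c ∥ e0 96.
Outer hash (tag): even-index sum = 640 mod 256 = 128; odd-index sum = 514 mod 256 = 2 → 80 02.

8002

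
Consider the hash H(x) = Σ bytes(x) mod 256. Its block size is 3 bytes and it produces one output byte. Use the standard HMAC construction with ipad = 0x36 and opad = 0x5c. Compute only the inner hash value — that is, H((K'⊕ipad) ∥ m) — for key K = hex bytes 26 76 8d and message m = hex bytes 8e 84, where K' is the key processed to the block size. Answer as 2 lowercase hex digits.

1d

Key hex bytes 26 76 8d is exactly B = 3 bytes: K' = 26 76 8d.
K' ⊕ ipad = 10 40 bb.
Inner input = 10 40 bb ∥ 8e 84.
Inner hash: sum = 16+64+187+142+132 = 541; mod 256 = 29 → 1d.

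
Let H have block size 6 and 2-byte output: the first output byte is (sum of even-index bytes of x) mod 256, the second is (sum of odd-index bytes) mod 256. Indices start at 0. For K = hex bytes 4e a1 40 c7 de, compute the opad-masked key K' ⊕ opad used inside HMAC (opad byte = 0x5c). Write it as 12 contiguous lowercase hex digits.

12fd1c9b825c

Key hex bytes 4e a1 40 c7 de is 5 bytes ≤ B = 6; zero-pad to 6 bytes: K' = 4e a1 40 c7 de 00.
XOR each byte with 0x5c: 4e⊕5c=12, a1⊕5c=fd, 40⊕5c=1c, c7⊕5c=9b, de⊕5c=82, 00⊕5c=5c.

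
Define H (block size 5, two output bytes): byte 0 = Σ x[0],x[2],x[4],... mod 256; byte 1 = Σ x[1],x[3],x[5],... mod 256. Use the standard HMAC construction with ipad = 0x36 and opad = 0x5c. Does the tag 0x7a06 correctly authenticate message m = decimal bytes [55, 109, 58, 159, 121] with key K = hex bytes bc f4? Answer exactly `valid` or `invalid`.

valid

Key hex bytes bc f4 is 2 bytes ≤ B = 5; zero-pad to 5 bytes: K' = bc f4 00 00 00.
K' ⊕ ipad = 8a c2 36 36 36; K' ⊕ opad = e0 a8 5c 5c 5c.
Inner hash: even-index sum = 514 mod 256 = 2; odd-index sum = 482 mod 256 = 226 → 02 e2.
Outer hash (recomputed tag): even-index sum = 634 mod 256 = 122; odd-index sum = 262 mod 256 = 6 → 7a 06.
Recomputed tag = 7a06; claimed = 7a06 → match.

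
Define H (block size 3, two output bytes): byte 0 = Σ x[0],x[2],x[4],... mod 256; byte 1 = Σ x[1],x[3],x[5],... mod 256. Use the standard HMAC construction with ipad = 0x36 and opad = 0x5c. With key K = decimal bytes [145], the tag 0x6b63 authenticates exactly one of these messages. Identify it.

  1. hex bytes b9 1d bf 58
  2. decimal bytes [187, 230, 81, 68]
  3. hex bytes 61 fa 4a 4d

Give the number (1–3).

Key decimal bytes [145] = 91 is 1 byte ≤ B = 3; zero-pad to 3 bytes: K' = 91 00 00.
K' ⊕ ipad = a7 36 36; K' ⊕ opad = cd 5c 5c.
m1: inner = H(a7 36 36 b9 1d bf 58) = 52 ae; tag = H(cd 5c 5c 52 ae) = d7ae
m2: inner = H(a7 36 36 bb e6 51 44) = 07 42; tag = H(cd 5c 5c 07 42) = 6b63 ← matches
m3: inner = H(a7 36 36 61 fa 4a 4d) = 24 e1; tag = H(cd 5c 5c 24 e1) = 0a80

2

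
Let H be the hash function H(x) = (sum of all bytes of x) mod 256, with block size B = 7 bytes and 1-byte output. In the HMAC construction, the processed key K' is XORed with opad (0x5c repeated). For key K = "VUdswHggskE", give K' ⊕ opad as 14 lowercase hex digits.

6e5c5c5c5c5c5c

Key "VUdswHggskE" = 56 55 64 73 77 48 67 67 73 6b 45 is 11 bytes > B = 7, so hash it first: H(key) = 32, then zero-pad to 7 bytes: K' = 32 00 00 00 00 00 00.
XOR each byte with 0x5c: 32⊕5c=6e, 00⊕5c=5c, 00⊕5c=5c, 00⊕5c=5c, 00⊕5c=5c, 00⊕5c=5c, 00⊕5c=5c.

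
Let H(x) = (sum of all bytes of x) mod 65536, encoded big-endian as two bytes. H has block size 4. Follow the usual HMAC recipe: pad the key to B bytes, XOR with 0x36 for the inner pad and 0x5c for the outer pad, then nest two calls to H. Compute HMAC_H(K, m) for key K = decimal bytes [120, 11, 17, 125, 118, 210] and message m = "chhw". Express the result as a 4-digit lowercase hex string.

Key decimal bytes [120, 11, 17, 125, 118, 210] = 78 0b 11 7d 76 d2 is 6 bytes > B = 4, so hash it first: H(key) = 02 59, then zero-pad to 4 bytes: K' = 02 59 00 00.
K' ⊕ ipad = 34 6f 36 36.  K' ⊕ opad = 5e 05 5c 5c.
Inner input = (K'⊕ipad) ∥ m = 34 6f 36 36 ∥ 63 68 68 77.
Inner hash: sum = 52+111+54+54+99+104+104+119 = 697 → 02 b9.
Outer input = (K'⊕opad) ∥ inner = 5e 05 5c 5c ∥ 02 b9.
Outer hash (tag): sum = 94+5+92+92+2+185 = 470 → 01 d6.

01d6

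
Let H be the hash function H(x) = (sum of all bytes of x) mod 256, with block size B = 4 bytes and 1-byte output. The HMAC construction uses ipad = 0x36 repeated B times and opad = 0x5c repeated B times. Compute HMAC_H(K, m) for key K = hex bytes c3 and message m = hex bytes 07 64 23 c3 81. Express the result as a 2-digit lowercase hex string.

1c

Key hex bytes c3 is 1 byte ≤ B = 4; zero-pad to 4 bytes: K' = c3 00 00 00.
K' ⊕ ipad = f5 36 36 36.  K' ⊕ opad = 9f 5c 5c 5c.
Inner input = (K'⊕ipad) ∥ m = f5 36 36 36 ∥ 07 64 23 c3 81.
Inner hash: sum = 245+54+54+54+7+100+35+195+129 = 873; mod 256 = 105 → 69.
Outer input = (K'⊕opad) ∥ inner = 9f 5c 5c 5c ∥ 69.
Outer hash (tag): sum = 159+92+92+92+105 = 540; mod 256 = 28 → 1c.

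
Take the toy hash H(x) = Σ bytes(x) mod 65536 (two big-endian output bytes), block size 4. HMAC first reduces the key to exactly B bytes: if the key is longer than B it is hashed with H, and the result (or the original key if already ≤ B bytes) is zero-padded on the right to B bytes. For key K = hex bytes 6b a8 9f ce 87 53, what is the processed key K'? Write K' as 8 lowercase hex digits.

035a0000

|K| = 6 > B = 4, so first hash the key.
H(K): sum = 107+168+159+206+135+83 = 858 → 03 5a.
Zero-pad H(K) = 03 5a to 4 bytes: K' = 03 5a 00 00.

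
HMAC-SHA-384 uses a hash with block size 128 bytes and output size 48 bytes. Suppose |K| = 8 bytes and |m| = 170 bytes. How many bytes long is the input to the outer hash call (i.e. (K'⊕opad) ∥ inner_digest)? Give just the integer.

Key is 8 ≤ 128 bytes, zero-padded: |K'| = 128.
Outer input = (K'⊕opad) ∥ H(inner) → 128 + 48 = 176 bytes.

176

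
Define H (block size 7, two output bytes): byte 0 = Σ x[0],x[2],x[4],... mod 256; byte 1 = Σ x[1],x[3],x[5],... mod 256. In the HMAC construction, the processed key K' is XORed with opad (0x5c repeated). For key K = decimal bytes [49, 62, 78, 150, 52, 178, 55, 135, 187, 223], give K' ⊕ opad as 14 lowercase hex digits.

f9b05c5c5c5c5c

Key decimal bytes [49, 62, 78, 150, 52, 178, 55, 135, 187, 223] = 31 3e 4e 96 34 b2 37 87 bb df is 10 bytes > B = 7, so hash it first: H(key) = a5 ec, then zero-pad to 7 bytes: K' = a5 ec 00 00 00 00 00.
XOR each byte with 0x5c: a5⊕5c=f9, ec⊕5c=b0, 00⊕5c=5c, 00⊕5c=5c, 00⊕5c=5c, 00⊕5c=5c, 00⊕5c=5c.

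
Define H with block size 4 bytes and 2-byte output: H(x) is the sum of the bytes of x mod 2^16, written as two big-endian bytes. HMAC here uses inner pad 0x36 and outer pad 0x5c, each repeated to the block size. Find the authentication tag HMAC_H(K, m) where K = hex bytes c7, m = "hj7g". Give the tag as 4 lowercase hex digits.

Key hex bytes c7 is 1 byte ≤ B = 4; zero-pad to 4 bytes: K' = c7 00 00 00.
K' ⊕ ipad = f1 36 36 36.  K' ⊕ opad = 9b 5c 5c 5c.
Inner input = (K'⊕ipad) ∥ m = f1 36 36 36 ∥ 68 6a 37 67.
Inner hash: sum = 241+54+54+54+104+106+55+103 = 771 → 03 03.
Outer input = (K'⊕opad) ∥ inner = 9b 5c 5c 5c ∥ 03 03.
Outer hash (tag): sum = 155+92+92+92+3+3 = 437 → 01 b5.

01b5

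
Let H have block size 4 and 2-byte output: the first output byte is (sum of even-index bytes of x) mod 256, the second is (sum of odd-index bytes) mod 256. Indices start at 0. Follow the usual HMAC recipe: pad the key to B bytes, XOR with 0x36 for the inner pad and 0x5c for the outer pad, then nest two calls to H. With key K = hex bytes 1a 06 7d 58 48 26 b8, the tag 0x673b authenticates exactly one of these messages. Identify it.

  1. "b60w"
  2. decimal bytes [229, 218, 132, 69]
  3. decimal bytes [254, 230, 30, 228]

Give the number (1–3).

2

Key hex bytes 1a 06 7d 58 48 26 b8 is 7 bytes > B = 4, so hash it first: H(key) = 97 84, then zero-pad to 4 bytes: K' = 97 84 00 00.
K' ⊕ ipad = a1 b2 36 36; K' ⊕ opad = cb d8 5c 5c.
m1: inner = H(a1 b2 36 36 62 36 30 77) = 69 95; tag = H(cb d8 5c 5c 69 95) = 90c9
m2: inner = H(a1 b2 36 36 e5 da 84 45) = 40 07; tag = H(cb d8 5c 5c 40 07) = 673b ← matches
m3: inner = H(a1 b2 36 36 fe e6 1e e4) = f3 b2; tag = H(cb d8 5c 5c f3 b2) = 1ae6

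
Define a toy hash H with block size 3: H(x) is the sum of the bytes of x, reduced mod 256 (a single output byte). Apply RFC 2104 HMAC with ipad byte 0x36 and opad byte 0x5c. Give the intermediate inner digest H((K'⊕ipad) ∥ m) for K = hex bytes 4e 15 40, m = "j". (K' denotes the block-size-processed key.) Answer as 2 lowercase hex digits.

7b

Key hex bytes 4e 15 40 is exactly B = 3 bytes: K' = 4e 15 40.
K' ⊕ ipad = 78 23 76.
Inner input = 78 23 76 ∥ 6a.
Inner hash: sum = 120+35+118+106 = 379; mod 256 = 123 → 7b.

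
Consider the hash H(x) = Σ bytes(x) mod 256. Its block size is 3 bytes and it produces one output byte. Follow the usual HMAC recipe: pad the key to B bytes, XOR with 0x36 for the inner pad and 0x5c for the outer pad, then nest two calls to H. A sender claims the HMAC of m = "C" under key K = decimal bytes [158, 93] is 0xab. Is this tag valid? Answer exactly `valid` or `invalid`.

valid

Key decimal bytes [158, 93] = 9e 5d is 2 bytes ≤ B = 3; zero-pad to 3 bytes: K' = 9e 5d 00.
K' ⊕ ipad = a8 6b 36; K' ⊕ opad = c2 01 5c.
Inner hash: sum = 168+107+54+67 = 396; mod 256 = 140 → 8c.
Outer hash (recomputed tag): sum = 194+1+92+140 = 427; mod 256 = 171 → ab.
Recomputed tag = ab; claimed = ab → match.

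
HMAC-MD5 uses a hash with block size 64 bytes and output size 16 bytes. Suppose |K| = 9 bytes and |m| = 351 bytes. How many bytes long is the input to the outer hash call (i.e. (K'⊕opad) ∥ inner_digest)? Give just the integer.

80

Key is 9 ≤ 64 bytes, zero-padded: |K'| = 64.
Outer input = (K'⊕opad) ∥ H(inner) → 64 + 16 = 80 bytes.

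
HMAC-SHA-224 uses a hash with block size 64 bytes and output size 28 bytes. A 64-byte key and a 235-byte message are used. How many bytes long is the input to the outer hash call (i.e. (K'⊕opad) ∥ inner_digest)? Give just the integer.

Key is 64 ≤ 64 bytes, zero-padded: |K'| = 64.
Outer input = (K'⊕opad) ∥ H(inner) → 64 + 28 = 92 bytes.

92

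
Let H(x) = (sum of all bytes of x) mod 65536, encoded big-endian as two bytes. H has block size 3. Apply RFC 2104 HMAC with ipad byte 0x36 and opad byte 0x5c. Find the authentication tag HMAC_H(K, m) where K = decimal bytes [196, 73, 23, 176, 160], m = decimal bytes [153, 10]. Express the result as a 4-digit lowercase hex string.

0132

Key decimal bytes [196, 73, 23, 176, 160] = c4 49 17 b0 a0 is 5 bytes > B = 3, so hash it first: H(key) = 02 74, then zero-pad to 3 bytes: K' = 02 74 00.
K' ⊕ ipad = 34 42 36.  K' ⊕ opad = 5e 28 5c.
Inner input = (K'⊕ipad) ∥ m = 34 42 36 ∥ 99 0a.
Inner hash: sum = 52+66+54+153+10 = 335 → 01 4f.
Outer input = (K'⊕opad) ∥ inner = 5e 28 5c ∥ 01 4f.
Outer hash (tag): sum = 94+40+92+1+79 = 306 → 01 32.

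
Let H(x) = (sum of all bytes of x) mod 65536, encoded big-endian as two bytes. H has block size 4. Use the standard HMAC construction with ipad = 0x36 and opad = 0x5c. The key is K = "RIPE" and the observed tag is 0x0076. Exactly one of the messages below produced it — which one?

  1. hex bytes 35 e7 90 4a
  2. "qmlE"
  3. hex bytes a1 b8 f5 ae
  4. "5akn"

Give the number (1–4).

Key "RIPE" = 52 49 50 45 is exactly B = 4 bytes: K' = 52 49 50 45.
K' ⊕ ipad = 64 7f 66 73; K' ⊕ opad = 0e 15 0c 19.
m1: inner = H(64 7f 66 73 35 e7 90 4a) = 03 b2; tag = H(0e 15 0c 19 03 b2) = 00fd
m2: inner = H(64 7f 66 73 71 6d 6c 45) = 03 4b; tag = H(0e 15 0c 19 03 4b) = 0096
m3: inner = H(64 7f 66 73 a1 b8 f5 ae) = 04 b8; tag = H(0e 15 0c 19 04 b8) = 0104
m4: inner = H(64 7f 66 73 35 61 6b 6e) = 03 2b; tag = H(0e 15 0c 19 03 2b) = 0076 ← matches

4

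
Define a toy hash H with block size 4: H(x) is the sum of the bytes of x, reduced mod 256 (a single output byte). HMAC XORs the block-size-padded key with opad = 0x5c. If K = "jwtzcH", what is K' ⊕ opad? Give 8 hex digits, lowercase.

265c5c5c

Key "jwtzcH" = 6a 77 74 7a 63 48 is 6 bytes > B = 4, so hash it first: H(key) = 7a, then zero-pad to 4 bytes: K' = 7a 00 00 00.
XOR each byte with 0x5c: 7a⊕5c=26, 00⊕5c=5c, 00⊕5c=5c, 00⊕5c=5c.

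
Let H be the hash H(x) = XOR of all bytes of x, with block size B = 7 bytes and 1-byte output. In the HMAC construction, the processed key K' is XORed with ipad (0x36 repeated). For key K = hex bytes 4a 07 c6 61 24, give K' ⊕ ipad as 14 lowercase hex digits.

7c31f057123636

Key hex bytes 4a 07 c6 61 24 is 5 bytes ≤ B = 7; zero-pad to 7 bytes: K' = 4a 07 c6 61 24 00 00.
XOR each byte with 0x36: 4a⊕36=7c, 07⊕36=31, c6⊕36=f0, 61⊕36=57, 24⊕36=12, 00⊕36=36, 00⊕36=36.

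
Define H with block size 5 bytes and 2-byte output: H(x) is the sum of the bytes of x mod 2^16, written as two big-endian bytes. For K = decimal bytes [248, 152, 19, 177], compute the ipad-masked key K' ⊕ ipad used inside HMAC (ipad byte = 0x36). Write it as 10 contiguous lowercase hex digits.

Key decimal bytes [248, 152, 19, 177] = f8 98 13 b1 is 4 bytes ≤ B = 5; zero-pad to 5 bytes: K' = f8 98 13 b1 00.
XOR each byte with 0x36: f8⊕36=ce, 98⊕36=ae, 13⊕36=25, b1⊕36=87, 00⊕36=36.

ceae258736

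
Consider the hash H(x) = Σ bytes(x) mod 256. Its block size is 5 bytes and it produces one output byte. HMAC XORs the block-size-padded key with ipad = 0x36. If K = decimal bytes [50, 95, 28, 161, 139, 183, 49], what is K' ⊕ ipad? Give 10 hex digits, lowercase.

f736363636

Key decimal bytes [50, 95, 28, 161, 139, 183, 49] = 32 5f 1c a1 8b b7 31 is 7 bytes > B = 5, so hash it first: H(key) = c1, then zero-pad to 5 bytes: K' = c1 00 00 00 00.
XOR each byte with 0x36: c1⊕36=f7, 00⊕36=36, 00⊕36=36, 00⊕36=36, 00⊕36=36.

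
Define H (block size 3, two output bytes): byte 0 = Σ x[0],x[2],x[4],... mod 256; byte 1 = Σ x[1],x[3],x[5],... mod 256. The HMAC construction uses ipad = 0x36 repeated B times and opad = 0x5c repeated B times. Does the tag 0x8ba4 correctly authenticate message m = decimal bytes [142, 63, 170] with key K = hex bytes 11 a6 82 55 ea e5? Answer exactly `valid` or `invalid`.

invalid

Key hex bytes 11 a6 82 55 ea e5 is 6 bytes > B = 3, so hash it first: H(key) = 7d e0, then zero-pad to 3 bytes: K' = 7d e0 00.
K' ⊕ ipad = 4b d6 36; K' ⊕ opad = 21 bc 5c.
Inner hash: even-index sum = 192 mod 256 = 192; odd-index sum = 526 mod 256 = 14 → c0 0e.
Outer hash (recomputed tag): even-index sum = 139 mod 256 = 139; odd-index sum = 380 mod 256 = 124 → 8b 7c.
Recomputed tag = 8b7c; claimed = 8ba4 → mismatch.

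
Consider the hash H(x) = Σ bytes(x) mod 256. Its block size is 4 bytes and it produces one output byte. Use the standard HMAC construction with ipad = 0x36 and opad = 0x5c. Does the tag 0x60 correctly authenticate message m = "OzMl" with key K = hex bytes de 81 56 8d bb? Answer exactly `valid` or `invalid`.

invalid

Key hex bytes de 81 56 8d bb is 5 bytes > B = 4, so hash it first: H(key) = fd, then zero-pad to 4 bytes: K' = fd 00 00 00.
K' ⊕ ipad = cb 36 36 36; K' ⊕ opad = a1 5c 5c 5c.
Inner hash: sum = 203+54+54+54+79+122+77+108 = 751; mod 256 = 239 → ef.
Outer hash (recomputed tag): sum = 161+92+92+92+239 = 676; mod 256 = 164 → a4.
Recomputed tag = a4; claimed = 60 → mismatch.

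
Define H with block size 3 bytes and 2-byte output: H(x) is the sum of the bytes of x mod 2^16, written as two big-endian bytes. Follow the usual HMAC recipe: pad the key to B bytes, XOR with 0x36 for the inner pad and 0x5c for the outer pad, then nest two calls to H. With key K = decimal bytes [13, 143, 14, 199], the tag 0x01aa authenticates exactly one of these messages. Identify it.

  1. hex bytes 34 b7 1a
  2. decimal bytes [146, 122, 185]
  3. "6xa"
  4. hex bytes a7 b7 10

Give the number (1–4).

Key decimal bytes [13, 143, 14, 199] = 0d 8f 0e c7 is 4 bytes > B = 3, so hash it first: H(key) = 01 71, then zero-pad to 3 bytes: K' = 01 71 00.
K' ⊕ ipad = 37 47 36; K' ⊕ opad = 5d 2d 5c.
m1: inner = H(37 47 36 34 b7 1a) = 01 b9; tag = H(5d 2d 5c 01 b9) = 01a0
m2: inner = H(37 47 36 92 7a b9) = 02 79; tag = H(5d 2d 5c 02 79) = 0161
m3: inner = H(37 47 36 36 78 61) = 01 c3; tag = H(5d 2d 5c 01 c3) = 01aa ← matches
m4: inner = H(37 47 36 a7 b7 10) = 02 22; tag = H(5d 2d 5c 02 22) = 010a

3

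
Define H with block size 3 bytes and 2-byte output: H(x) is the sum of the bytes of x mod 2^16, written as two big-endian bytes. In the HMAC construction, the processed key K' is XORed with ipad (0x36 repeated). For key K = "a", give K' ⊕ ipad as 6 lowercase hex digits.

573636

Key "a" = 61 is 1 byte ≤ B = 3; zero-pad to 3 bytes: K' = 61 00 00.
XOR each byte with 0x36: 61⊕36=57, 00⊕36=36, 00⊕36=36.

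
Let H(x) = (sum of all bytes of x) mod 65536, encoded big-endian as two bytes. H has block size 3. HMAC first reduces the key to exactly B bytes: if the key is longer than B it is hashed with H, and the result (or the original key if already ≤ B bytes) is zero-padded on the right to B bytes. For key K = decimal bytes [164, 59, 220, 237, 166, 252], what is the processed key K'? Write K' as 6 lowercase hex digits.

044a00

|K| = 6 > B = 3, so first hash the key.
H(K): sum = 164+59+220+237+166+252 = 1098 → 04 4a.
Zero-pad H(K) = 04 4a to 3 bytes: K' = 04 4a 00.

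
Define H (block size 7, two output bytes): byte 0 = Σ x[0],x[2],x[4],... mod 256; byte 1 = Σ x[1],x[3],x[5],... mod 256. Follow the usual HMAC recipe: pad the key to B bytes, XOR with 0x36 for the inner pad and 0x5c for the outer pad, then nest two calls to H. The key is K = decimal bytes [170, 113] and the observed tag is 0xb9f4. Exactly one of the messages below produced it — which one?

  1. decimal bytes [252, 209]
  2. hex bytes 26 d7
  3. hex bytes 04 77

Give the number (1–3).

Key decimal bytes [170, 113] = aa 71 is 2 bytes ≤ B = 7; zero-pad to 7 bytes: K' = aa 71 00 00 00 00 00.
K' ⊕ ipad = 9c 47 36 36 36 36 36; K' ⊕ opad = f6 2d 5c 5c 5c 5c 5c.
m1: inner = H(9c 47 36 36 36 36 36 fc d1) = 0f af; tag = H(f6 2d 5c 5c 5c 5c 5c 0f af) = b9f4 ← matches
m2: inner = H(9c 47 36 36 36 36 36 26 d7) = 15 d9; tag = H(f6 2d 5c 5c 5c 5c 5c 15 d9) = e3fa
m3: inner = H(9c 47 36 36 36 36 36 04 77) = b5 b7; tag = H(f6 2d 5c 5c 5c 5c 5c b5 b7) = c19a

1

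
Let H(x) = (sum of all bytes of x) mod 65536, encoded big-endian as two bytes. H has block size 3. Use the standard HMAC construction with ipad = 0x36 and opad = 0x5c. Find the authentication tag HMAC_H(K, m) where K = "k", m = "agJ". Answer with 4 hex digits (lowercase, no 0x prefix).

Key "k" = 6b is 1 byte ≤ B = 3; zero-pad to 3 bytes: K' = 6b 00 00.
K' ⊕ ipad = 5d 36 36.  K' ⊕ opad = 37 5c 5c.
Inner input = (K'⊕ipad) ∥ m = 5d 36 36 ∥ 61 67 4a.
Inner hash: sum = 93+54+54+97+103+74 = 475 → 01 db.
Outer input = (K'⊕opad) ∥ inner = 37 5c 5c ∥ 01 db.
Outer hash (tag): sum = 55+92+92+1+219 = 459 → 01 cb.

01cb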